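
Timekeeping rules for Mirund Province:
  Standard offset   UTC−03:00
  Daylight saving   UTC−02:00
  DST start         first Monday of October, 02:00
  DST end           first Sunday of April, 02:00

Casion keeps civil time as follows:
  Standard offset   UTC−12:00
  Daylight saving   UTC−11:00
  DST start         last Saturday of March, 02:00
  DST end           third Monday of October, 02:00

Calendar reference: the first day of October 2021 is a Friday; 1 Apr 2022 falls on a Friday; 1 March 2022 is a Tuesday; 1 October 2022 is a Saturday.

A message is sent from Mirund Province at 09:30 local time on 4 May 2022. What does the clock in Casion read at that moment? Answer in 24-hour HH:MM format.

01:30

1 October 2021 is a Friday, so the first Monday is October 4.
1 April 2022 is a Friday, so the first Sunday is April 3.
4 May 2022 is outside the daylight-saving period (4 October 2021 – 3 April 2022), so Mirund Province is on standard time, UTC−03:00.
09:30 Mirund Province + 3h = 12:30 UTC.
1 March 2022 is a Tuesday, so Saturdays fall on 5, 12, 19, 26; the last is March 26.
1 October 2022 is a Saturday, so the first Monday is October 3 and the third is October 17.
At the standard offset (UTC−12:00), 12:30 UTC − 12h = 00:30 Casion standard time.
The standard-time date in Casion, 4 May 2022, lies within the daylight-saving period (26 March – 17 October), so Casion is on daylight time, UTC−11:00.
12:30 UTC − 11h = 01:30 Casion.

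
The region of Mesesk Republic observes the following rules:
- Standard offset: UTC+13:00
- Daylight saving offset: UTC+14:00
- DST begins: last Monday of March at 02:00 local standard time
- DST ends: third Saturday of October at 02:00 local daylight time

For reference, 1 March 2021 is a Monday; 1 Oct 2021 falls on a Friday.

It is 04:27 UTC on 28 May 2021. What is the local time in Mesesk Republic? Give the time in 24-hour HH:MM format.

1 March 2021 is a Monday, so Mondays fall on 1, 8, 15, 22, 29; the last is March 29.
1 October 2021 is a Friday, so the first Saturday is October 2 and the third is October 16.
At the standard offset (UTC+13:00), 04:27 UTC + 13h = 17:27 Mesesk Republic standard time.
The standard-time date in Mesesk Republic, 28 May 2021, lies within the daylight-saving period (29 March – 16 October), so Mesesk Republic is on daylight time, UTC+14:00.
04:27 UTC + 14h = 18:27 local.

18:27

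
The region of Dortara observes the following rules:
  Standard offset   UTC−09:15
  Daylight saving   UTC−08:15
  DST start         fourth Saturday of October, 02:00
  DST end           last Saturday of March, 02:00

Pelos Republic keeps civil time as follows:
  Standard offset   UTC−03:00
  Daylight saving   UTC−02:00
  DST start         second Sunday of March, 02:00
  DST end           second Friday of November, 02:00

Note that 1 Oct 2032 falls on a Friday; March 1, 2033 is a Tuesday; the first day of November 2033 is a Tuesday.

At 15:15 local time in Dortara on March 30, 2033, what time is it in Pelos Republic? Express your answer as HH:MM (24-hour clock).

22:30

1 October 2032 is a Friday, so the first Saturday is October 2 and the fourth is October 23.
1 March 2033 is a Tuesday, so Saturdays fall on 5, 12, 19, 26; the last is March 26.
March 30, 2033 is outside the daylight-saving period (23 October 2032 – 26 March 2033), so Dortara is on standard time, UTC−09:15.
15:15 Dortara + 9h15m = 00:30 UTC (rolling into the next day, 31 March 2033).
1 March 2033 is a Tuesday, so the first Sunday is March 6 and the second is March 13.
1 November 2033 is a Tuesday, so the first Friday is November 4 and the second is November 11.
At the standard offset (UTC−03:00), 00:30 UTC − 3h = 21:30 Pelos Republic standard time (rolling into the previous day, 30 March 2033).
The standard-time date in Pelos Republic, March 30, 2033, falls between 13 March and 11 November, so daylight saving is in effect and Pelos Republic is at UTC−02:00.
00:30 UTC − 2h = 22:30 Pelos Republic (rolling into the previous day, 30 March 2033).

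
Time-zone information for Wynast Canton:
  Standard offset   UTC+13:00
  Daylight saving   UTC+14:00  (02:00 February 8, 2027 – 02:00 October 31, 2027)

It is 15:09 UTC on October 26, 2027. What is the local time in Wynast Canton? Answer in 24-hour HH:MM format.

At the standard offset (UTC+13:00), 15:09 UTC + 13h = 04:09 Wynast Canton standard time (rolling into the next day, 27 October 2027).
The standard-time date in Wynast Canton, October 27, 2027, lies within the daylight-saving period (8 February – 31 October), so Wynast Canton is on daylight time, UTC+14:00.
15:09 UTC + 14h = 05:09 local (rolling into the next day, 27 October 2027).

05:09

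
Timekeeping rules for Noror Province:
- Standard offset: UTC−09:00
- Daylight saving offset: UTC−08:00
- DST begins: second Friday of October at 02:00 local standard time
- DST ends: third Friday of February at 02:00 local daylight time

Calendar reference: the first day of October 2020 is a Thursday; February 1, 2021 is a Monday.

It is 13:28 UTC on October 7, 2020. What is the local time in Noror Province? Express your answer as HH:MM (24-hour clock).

1 October 2020 is a Thursday, so the first Friday is October 2 and the second is October 9.
1 February 2021 is a Monday, so the first Friday is February 5 and the third is February 19.
At the standard offset (UTC−09:00), 13:28 UTC − 9h = 04:28 Noror Province standard time.
The standard-time date in Noror Province, October 7, 2020, does not fall between 9 October 2020 and 19 February 2021, so daylight saving is not in effect and Noror Province is at UTC−09:00.
13:28 UTC − 9h = 04:28 local.

04:28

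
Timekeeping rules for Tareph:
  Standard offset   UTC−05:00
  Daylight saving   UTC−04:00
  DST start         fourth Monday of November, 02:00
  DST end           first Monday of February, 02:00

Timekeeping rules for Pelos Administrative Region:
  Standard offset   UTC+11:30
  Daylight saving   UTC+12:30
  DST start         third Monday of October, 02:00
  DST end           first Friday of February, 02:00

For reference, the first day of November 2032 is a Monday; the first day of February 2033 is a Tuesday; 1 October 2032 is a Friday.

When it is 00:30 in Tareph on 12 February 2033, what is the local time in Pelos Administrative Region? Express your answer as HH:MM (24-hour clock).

17:00

1 November 2032 is a Monday, so the first Monday is November 1 and the fourth is November 22.
1 February 2033 is a Tuesday, so the first Monday is February 7.
Daylight saving runs 22 November 2032 – 7 February 2033; 12 February 2033 is outside that window, so Tareph is on standard time at UTC−05:00.
00:30 Tareph + 5h = 05:30 UTC.
1 October 2032 is a Friday, so the first Monday is October 4 and the third is October 18.
1 February 2033 is a Tuesday, so the first Friday is February 4.
At the standard offset (UTC+11:30), 05:30 UTC + 11h30m = 17:00 Pelos Administrative Region standard time.
The standard-time date in Pelos Administrative Region, 12 February 2033, does not fall between 18 October 2032 and 4 February 2033, so daylight saving is not in effect and Pelos Administrative Region is at UTC+11:30.
05:30 UTC + 11h30m = 17:00 Pelos Administrative Region.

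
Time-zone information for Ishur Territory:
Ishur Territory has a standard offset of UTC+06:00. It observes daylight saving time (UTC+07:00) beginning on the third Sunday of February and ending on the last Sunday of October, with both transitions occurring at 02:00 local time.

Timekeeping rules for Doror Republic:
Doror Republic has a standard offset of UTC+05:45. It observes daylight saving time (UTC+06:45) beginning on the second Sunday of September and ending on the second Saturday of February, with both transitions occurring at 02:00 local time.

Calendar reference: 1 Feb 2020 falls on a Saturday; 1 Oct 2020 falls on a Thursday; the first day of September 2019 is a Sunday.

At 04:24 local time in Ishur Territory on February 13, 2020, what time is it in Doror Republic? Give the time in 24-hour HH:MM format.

04:09

1 February 2020 is a Saturday, so the first Sunday is February 2 and the third is February 16.
1 October 2020 is a Thursday, so Sundays fall on 4, 11, 18, 25; the last is October 25.
February 13, 2020 does not fall between 16 February and 25 October, so daylight saving is not in effect and Ishur Territory is at UTC+06:00.
04:24 Ishur Territory − 6h = 22:24 UTC (rolling into the previous day, 12 February 2020).
1 September 2019 is a Sunday, so the first Sunday is September 1 and the second is September 8.
1 February 2020 is a Saturday, so the first Saturday is February 1 and the second is February 8.
At the standard offset (UTC+05:45), 22:24 UTC + 5h45m = 04:09 Doror Republic standard time (rolling into the next day, 13 February 2020).
Daylight saving runs 8 September 2019 – 8 February 2020; the standard-time date in Doror Republic, February 13, 2020, is outside that window, so Doror Republic is on standard time at UTC+05:45.
22:24 UTC + 5h45m = 04:09 Doror Republic (rolling into the next day, 13 February 2020).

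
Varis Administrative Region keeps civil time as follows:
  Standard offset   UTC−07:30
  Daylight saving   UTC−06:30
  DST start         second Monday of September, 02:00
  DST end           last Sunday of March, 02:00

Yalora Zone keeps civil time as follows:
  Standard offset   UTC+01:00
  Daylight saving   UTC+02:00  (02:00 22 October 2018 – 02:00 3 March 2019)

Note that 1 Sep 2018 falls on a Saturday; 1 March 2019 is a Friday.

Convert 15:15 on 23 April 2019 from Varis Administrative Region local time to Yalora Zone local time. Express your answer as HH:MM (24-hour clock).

23:45

1 September 2018 is a Saturday, so the first Monday is September 3 and the second is September 10.
1 March 2019 is a Friday, so Sundays fall on 3, 10, 17, 24, 31; the last is March 31.
Daylight saving runs 10 September 2018 – 31 March 2019; 23 April 2019 is outside that window, so Varis Administrative Region is on standard time at UTC−07:30.
15:15 Varis Administrative Region + 7h30m = 22:45 UTC.
At the standard offset (UTC+01:00), 22:45 UTC + 1h = 23:45 Yalora Zone standard time.
The standard-time date in Yalora Zone, 23 April 2019, does not fall between 22 October 2018 and 3 March 2019, so daylight saving is not in effect and Yalora Zone is at UTC+01:00.
22:45 UTC + 1h = 23:45 Yalora Zone.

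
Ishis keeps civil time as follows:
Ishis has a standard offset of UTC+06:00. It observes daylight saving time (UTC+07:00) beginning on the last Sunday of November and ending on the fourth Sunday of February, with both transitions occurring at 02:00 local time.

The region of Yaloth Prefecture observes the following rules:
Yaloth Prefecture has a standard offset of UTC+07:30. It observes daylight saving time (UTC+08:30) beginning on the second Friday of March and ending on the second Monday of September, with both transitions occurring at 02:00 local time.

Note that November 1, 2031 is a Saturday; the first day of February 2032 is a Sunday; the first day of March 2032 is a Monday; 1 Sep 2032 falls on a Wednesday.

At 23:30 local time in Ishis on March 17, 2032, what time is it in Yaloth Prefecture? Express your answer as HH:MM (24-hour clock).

02:00

1 November 2031 is a Saturday, so Sundays fall on 2, 9, 16, 23, 30; the last is November 30.
1 February 2032 is a Sunday, so the first Sunday is February 1 and the fourth is February 22.
March 17, 2032 is outside the daylight-saving period (30 November 2031 – 22 February 2032), so Ishis is on standard time, UTC+06:00.
23:30 Ishis − 6h = 17:30 UTC.
1 March 2032 is a Monday, so the first Friday is March 5 and the second is March 12.
1 September 2032 is a Wednesday, so the first Monday is September 6 and the second is September 13.
At the standard offset (UTC+07:30), 17:30 UTC + 7h30m = 01:00 Yaloth Prefecture standard time (rolling into the next day, 18 March 2032).
The standard-time date in Yaloth Prefecture, March 18, 2032, lies within the daylight-saving period (12 March – 13 September), so Yaloth Prefecture is on daylight time, UTC+08:30.
17:30 UTC + 8h30m = 02:00 Yaloth Prefecture (rolling into the next day, 18 March 2032).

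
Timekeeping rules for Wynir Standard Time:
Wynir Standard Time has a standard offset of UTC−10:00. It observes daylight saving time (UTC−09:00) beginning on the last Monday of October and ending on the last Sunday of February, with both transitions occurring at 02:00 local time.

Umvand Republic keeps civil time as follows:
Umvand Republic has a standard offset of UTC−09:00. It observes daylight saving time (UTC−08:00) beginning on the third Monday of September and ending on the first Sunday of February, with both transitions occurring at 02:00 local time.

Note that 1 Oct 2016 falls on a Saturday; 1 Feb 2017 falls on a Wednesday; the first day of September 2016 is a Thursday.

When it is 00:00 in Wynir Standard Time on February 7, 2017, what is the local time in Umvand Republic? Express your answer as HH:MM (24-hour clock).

1 October 2016 is a Saturday, so Mondays fall on 3, 10, 17, 24, 31; the last is October 31.
1 February 2017 is a Wednesday, so Sundays fall on 5, 12, 19, 26; the last is February 26.
Daylight saving runs 31 October 2016 – 26 February 2017; February 7, 2017 is inside that window, so Wynir Standard Time is at UTC−09:00.
00:00 Wynir Standard Time + 9h = 09:00 UTC.
1 September 2016 is a Thursday, so the first Monday is September 5 and the third is September 19.
1 February 2017 is a Wednesday, so the first Sunday is February 5.
At the standard offset (UTC−09:00), 09:00 UTC − 9h = 00:00 Umvand Republic standard time.
The standard-time date in Umvand Republic, February 7, 2017, is outside the daylight-saving period (19 September 2016 – 5 February 2017), so Umvand Republic is on standard time, UTC−09:00.
09:00 UTC − 9h = 00:00 Umvand Republic.

00:00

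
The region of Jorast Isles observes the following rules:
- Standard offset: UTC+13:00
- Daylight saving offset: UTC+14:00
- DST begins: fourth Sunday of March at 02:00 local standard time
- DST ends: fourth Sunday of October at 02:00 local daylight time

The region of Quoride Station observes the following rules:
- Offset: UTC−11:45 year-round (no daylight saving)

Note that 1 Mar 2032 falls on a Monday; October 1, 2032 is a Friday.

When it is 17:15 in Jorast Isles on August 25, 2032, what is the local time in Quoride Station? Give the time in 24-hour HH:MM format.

15:30

1 March 2032 is a Monday, so the first Sunday is March 7 and the fourth is March 28.
1 October 2032 is a Friday, so the first Sunday is October 3 and the fourth is October 24.
August 25, 2032 lies within the daylight-saving period (28 March – 24 October), so Jorast Isles is on daylight time, UTC+14:00.
17:15 Jorast Isles − 14h = 03:15 UTC.
Quoride Station stays on UTC−11:45 all year.
03:15 UTC − 11h45m = 15:30 Quoride Station (rolling into the previous day, 24 August 2032).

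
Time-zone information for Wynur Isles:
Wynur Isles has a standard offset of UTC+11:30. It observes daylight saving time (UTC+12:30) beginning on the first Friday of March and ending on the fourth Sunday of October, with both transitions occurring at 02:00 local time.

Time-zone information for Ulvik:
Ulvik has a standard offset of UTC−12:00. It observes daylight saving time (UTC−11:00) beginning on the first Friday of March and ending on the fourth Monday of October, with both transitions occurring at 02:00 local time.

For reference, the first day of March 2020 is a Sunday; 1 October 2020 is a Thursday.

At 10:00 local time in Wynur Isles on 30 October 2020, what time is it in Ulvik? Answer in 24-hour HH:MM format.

10:30

1 March 2020 is a Sunday, so the first Friday is March 6.
1 October 2020 is a Thursday, so the first Sunday is October 4 and the fourth is October 25.
30 October 2020 does not fall between 6 March and 25 October, so daylight saving is not in effect and Wynur Isles is at UTC+11:30.
10:00 Wynur Isles − 11h30m = 22:30 UTC (rolling into the previous day, 29 October 2020).
1 March 2020 is a Sunday, so the first Friday is March 6.
1 October 2020 is a Thursday, so the first Monday is October 5 and the fourth is October 26.
At the standard offset (UTC−12:00), 22:30 UTC − 12h = 10:30 Ulvik standard time.
The standard-time date in Ulvik, 29 October 2020, is outside the daylight-saving period (6 March – 26 October), so Ulvik is on standard time, UTC−12:00.
22:30 UTC − 12h = 10:30 Ulvik.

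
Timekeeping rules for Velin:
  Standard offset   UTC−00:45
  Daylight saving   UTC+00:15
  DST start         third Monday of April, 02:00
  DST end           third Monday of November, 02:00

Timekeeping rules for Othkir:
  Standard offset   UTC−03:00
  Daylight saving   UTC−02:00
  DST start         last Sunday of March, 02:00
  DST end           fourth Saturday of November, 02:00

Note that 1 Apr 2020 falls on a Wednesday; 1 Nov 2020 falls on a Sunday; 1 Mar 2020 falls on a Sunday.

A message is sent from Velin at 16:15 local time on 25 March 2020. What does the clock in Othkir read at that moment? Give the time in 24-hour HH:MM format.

1 April 2020 is a Wednesday, so the first Monday is April 6 and the third is April 20.
1 November 2020 is a Sunday, so the first Monday is November 2 and the third is November 16.
Daylight saving runs 20 April – 16 November; 25 March 2020 is outside that window, so Velin is on standard time at UTC−00:45.
16:15 Velin + 0h45m = 17:00 UTC.
1 March 2020 is a Sunday, so Sundays fall on 1, 8, 15, 22, 29; the last is March 29.
1 November 2020 is a Sunday, so the first Saturday is November 7 and the fourth is November 28.
At the standard offset (UTC−03:00), 17:00 UTC − 3h = 14:00 Othkir standard time.
Daylight saving runs 29 March – 28 November; the standard-time date in Othkir, 25 March 2020, is outside that window, so Othkir is on standard time at UTC−03:00.
17:00 UTC − 3h = 14:00 Othkir.

14:00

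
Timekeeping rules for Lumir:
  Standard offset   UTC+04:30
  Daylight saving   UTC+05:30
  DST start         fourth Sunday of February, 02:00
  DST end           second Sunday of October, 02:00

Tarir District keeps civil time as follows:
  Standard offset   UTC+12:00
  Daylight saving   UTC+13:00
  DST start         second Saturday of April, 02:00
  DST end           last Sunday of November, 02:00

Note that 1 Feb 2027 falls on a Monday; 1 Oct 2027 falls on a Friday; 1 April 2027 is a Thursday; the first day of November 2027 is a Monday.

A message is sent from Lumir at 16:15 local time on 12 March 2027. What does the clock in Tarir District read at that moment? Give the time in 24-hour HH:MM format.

1 February 2027 is a Monday, so the first Sunday is February 7 and the fourth is February 28.
1 October 2027 is a Friday, so the first Sunday is October 3 and the second is October 10.
12 March 2027 falls between 28 February and 10 October, so daylight saving is in effect and Lumir is at UTC+05:30.
16:15 Lumir − 5h30m = 10:45 UTC.
1 April 2027 is a Thursday, so the first Saturday is April 3 and the second is April 10.
1 November 2027 is a Monday, so Sundays fall on 7, 14, 21, 28; the last is November 28.
At the standard offset (UTC+12:00), 10:45 UTC + 12h = 22:45 Tarir District standard time.
The standard-time date in Tarir District, 12 March 2027, is outside the daylight-saving period (10 April – 28 November), so Tarir District is on standard time, UTC+12:00.
10:45 UTC + 12h = 22:45 Tarir District.

22:45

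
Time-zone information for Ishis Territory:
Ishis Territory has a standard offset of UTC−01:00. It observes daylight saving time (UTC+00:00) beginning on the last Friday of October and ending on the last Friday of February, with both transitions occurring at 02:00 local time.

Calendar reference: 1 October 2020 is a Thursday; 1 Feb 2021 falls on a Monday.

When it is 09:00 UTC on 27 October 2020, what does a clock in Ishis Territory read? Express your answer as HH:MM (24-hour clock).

1 October 2020 is a Thursday, so Fridays fall on 2, 9, 16, 23, 30; the last is October 30.
1 February 2021 is a Monday, so Fridays fall on 5, 12, 19, 26; the last is February 26.
At the standard offset (UTC−01:00), 09:00 UTC − 1h = 08:00 Ishis Territory standard time.
The standard-time date in Ishis Territory, 27 October 2020, is outside the daylight-saving period (30 October 2020 – 26 February 2021), so Ishis Territory is on standard time, UTC−01:00.
09:00 UTC − 1h = 08:00 local.

08:00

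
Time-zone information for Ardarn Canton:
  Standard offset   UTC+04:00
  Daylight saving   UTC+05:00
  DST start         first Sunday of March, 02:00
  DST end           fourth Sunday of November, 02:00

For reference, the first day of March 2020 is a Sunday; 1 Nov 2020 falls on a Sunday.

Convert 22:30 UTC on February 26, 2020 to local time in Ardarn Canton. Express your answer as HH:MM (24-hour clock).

1 March 2020 is a Sunday, so the first Sunday is March 1.
1 November 2020 is a Sunday, so the first Sunday is November 1 and the fourth is November 22.
At the standard offset (UTC+04:00), 22:30 UTC + 4h = 02:30 Ardarn Canton standard time (rolling into the next day, 27 February 2020).
Daylight saving runs 1 March – 22 November; the standard-time date in Ardarn Canton, February 27, 2020, is outside that window, so Ardarn Canton is on standard time at UTC+04:00.
22:30 UTC + 4h = 02:30 local (rolling into the next day, 27 February 2020).

02:30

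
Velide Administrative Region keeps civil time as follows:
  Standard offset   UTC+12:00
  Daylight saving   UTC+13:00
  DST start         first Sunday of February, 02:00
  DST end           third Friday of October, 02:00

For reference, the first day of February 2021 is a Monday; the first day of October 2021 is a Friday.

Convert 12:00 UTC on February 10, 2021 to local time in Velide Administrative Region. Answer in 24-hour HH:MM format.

01:00

1 February 2021 is a Monday, so the first Sunday is February 7.
1 October 2021 is a Friday, so the first Friday is October 1 and the third is October 15.
At the standard offset (UTC+12:00), 12:00 UTC + 12h = 00:00 Velide Administrative Region standard time (rolling into the next day, 11 February 2021).
Daylight saving runs 7 February – 15 October; the standard-time date in Velide Administrative Region, February 11, 2021, is inside that window, so Velide Administrative Region is at UTC+13:00.
12:00 UTC + 13h = 01:00 local (rolling into the next day, 11 February 2021).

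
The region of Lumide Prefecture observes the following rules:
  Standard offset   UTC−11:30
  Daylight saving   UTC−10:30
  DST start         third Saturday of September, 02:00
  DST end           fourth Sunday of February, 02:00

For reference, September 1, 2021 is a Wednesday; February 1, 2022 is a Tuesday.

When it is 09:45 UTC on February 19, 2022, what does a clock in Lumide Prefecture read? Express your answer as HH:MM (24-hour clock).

1 September 2021 is a Wednesday, so the first Saturday is September 4 and the third is September 18.
1 February 2022 is a Tuesday, so the first Sunday is February 6 and the fourth is February 27.
At the standard offset (UTC−11:30), 09:45 UTC − 11h30m = 22:15 Lumide Prefecture standard time (rolling into the previous day, 18 February 2022).
Daylight saving runs 18 September 2021 – 27 February 2022; the standard-time date in Lumide Prefecture, February 18, 2022, is inside that window, so Lumide Prefecture is at UTC−10:30.
09:45 UTC − 10h30m = 23:15 local (rolling into the previous day, 18 February 2022).

23:15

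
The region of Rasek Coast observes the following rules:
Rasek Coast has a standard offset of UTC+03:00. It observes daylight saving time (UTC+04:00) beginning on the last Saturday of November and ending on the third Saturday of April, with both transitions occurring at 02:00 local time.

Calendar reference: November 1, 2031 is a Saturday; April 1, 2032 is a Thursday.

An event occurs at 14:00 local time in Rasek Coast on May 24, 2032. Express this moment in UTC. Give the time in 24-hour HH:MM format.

11:00

1 November 2031 is a Saturday, so Saturdays fall on 1, 8, 15, 22, 29; the last is November 29.
1 April 2032 is a Thursday, so the first Saturday is April 3 and the third is April 17.
Daylight saving runs 29 November 2031 – 17 April 2032; May 24, 2032 is outside that window, so Rasek Coast is on standard time at UTC+03:00.
14:00 local − 3h = 11:00 UTC.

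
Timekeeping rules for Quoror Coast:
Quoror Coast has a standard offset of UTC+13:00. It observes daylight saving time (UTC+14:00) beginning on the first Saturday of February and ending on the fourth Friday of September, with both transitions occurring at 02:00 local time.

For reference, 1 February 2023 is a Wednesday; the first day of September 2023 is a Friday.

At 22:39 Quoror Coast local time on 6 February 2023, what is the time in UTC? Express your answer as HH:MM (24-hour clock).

1 February 2023 is a Wednesday, so the first Saturday is February 4.
1 September 2023 is a Friday, so the first Friday is September 1 and the fourth is September 22.
Daylight saving runs 4 February – 22 September; 6 February 2023 is inside that window, so Quoror Coast is at UTC+14:00.
22:39 local − 14h = 08:39 UTC.

08:39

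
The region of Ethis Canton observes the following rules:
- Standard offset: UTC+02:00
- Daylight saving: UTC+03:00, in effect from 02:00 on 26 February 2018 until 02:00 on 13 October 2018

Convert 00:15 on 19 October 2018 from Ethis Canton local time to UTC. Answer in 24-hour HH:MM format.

19 October 2018 is outside the daylight-saving period (26 February – 13 October), so Ethis Canton is on standard time, UTC+02:00.
00:15 local − 2h = 22:15 UTC (rolling into the previous day, 18 October 2018).

22:15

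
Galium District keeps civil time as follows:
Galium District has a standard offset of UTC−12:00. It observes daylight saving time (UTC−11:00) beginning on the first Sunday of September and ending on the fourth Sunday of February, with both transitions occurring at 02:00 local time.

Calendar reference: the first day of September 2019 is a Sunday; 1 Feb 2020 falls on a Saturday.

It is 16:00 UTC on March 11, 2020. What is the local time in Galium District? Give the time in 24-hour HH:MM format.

04:00

1 September 2019 is a Sunday, so the first Sunday is September 1.
1 February 2020 is a Saturday, so the first Sunday is February 2 and the fourth is February 23.
At the standard offset (UTC−12:00), 16:00 UTC − 12h = 04:00 Galium District standard time.
The standard-time date in Galium District, March 11, 2020, does not fall between 1 September 2019 and 23 February 2020, so daylight saving is not in effect and Galium District is at UTC−12:00.
16:00 UTC − 12h = 04:00 local.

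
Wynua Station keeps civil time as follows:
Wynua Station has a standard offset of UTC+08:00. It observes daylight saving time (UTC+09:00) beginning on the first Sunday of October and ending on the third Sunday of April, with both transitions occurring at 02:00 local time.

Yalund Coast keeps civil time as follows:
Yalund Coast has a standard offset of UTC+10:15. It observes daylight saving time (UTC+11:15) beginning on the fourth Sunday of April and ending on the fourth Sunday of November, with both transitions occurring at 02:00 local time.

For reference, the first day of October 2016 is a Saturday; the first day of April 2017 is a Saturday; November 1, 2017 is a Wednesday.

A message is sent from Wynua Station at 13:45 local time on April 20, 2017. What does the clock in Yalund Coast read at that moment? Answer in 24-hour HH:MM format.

16:00

1 October 2016 is a Saturday, so the first Sunday is October 2.
1 April 2017 is a Saturday, so the first Sunday is April 2 and the third is April 16.
April 20, 2017 does not fall between 2 October 2016 and 16 April 2017, so daylight saving is not in effect and Wynua Station is at UTC+08:00.
13:45 Wynua Station − 8h = 05:45 UTC.
1 April 2017 is a Saturday, so the first Sunday is April 2 and the fourth is April 23.
1 November 2017 is a Wednesday, so the first Sunday is November 5 and the fourth is November 26.
At the standard offset (UTC+10:15), 05:45 UTC + 10h15m = 16:00 Yalund Coast standard time.
The standard-time date in Yalund Coast, April 20, 2017, does not fall between 23 April and 26 November, so daylight saving is not in effect and Yalund Coast is at UTC+10:15.
05:45 UTC + 10h15m = 16:00 Yalund Coast.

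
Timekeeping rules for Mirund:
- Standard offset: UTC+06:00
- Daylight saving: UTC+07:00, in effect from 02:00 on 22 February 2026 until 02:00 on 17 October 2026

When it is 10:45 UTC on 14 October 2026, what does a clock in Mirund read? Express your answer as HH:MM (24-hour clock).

17:45

At the standard offset (UTC+06:00), 10:45 UTC + 6h = 16:45 Mirund standard time.
The standard-time date in Mirund, 14 October 2026, lies within the daylight-saving period (22 February – 17 October), so Mirund is on daylight time, UTC+07:00.
10:45 UTC + 7h = 17:45 local.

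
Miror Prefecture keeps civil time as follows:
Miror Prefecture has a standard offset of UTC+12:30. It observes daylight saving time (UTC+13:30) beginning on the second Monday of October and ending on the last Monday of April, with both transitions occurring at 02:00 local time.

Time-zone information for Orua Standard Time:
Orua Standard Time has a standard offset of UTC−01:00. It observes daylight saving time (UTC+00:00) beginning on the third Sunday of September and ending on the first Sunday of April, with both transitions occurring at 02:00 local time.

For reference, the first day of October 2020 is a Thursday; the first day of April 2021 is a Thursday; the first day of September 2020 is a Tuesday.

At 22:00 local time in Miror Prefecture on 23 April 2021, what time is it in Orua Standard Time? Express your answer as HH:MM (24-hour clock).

1 October 2020 is a Thursday, so the first Monday is October 5 and the second is October 12.
1 April 2021 is a Thursday, so Mondays fall on 5, 12, 19, 26; the last is April 26.
Daylight saving runs 12 October 2020 – 26 April 2021; 23 April 2021 is inside that window, so Miror Prefecture is at UTC+13:30.
22:00 Miror Prefecture − 13h30m = 08:30 UTC.
1 September 2020 is a Tuesday, so the first Sunday is September 6 and the third is September 20.
1 April 2021 is a Thursday, so the first Sunday is April 4.
At the standard offset (UTC−01:00), 08:30 UTC − 1h = 07:30 Orua Standard Time standard time.
Daylight saving runs 20 September 2020 – 4 April 2021; the standard-time date in Orua Standard Time, 23 April 2021, is outside that window, so Orua Standard Time is on standard time at UTC−01:00.
08:30 UTC − 1h = 07:30 Orua Standard Time.

07:30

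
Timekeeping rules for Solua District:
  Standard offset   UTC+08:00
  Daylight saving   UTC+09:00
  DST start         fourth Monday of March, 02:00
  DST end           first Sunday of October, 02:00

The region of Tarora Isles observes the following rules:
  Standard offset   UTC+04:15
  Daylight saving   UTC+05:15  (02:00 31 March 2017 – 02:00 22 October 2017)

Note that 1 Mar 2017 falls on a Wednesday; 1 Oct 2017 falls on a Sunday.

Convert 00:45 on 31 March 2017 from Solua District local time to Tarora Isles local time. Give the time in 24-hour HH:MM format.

1 March 2017 is a Wednesday, so the first Monday is March 6 and the fourth is March 27.
1 October 2017 is a Sunday, so the first Sunday is October 1.
Daylight saving runs 27 March – 1 October; 31 March 2017 is inside that window, so Solua District is at UTC+09:00.
00:45 Solua District − 9h = 15:45 UTC (rolling into the previous day, 30 March 2017).
At the standard offset (UTC+04:15), 15:45 UTC + 4h15m = 20:00 Tarora Isles standard time.
The standard-time date in Tarora Isles, 30 March 2017, is outside the daylight-saving period (31 March – 22 October), so Tarora Isles is on standard time, UTC+04:15.
15:45 UTC + 4h15m = 20:00 Tarora Isles.

20:00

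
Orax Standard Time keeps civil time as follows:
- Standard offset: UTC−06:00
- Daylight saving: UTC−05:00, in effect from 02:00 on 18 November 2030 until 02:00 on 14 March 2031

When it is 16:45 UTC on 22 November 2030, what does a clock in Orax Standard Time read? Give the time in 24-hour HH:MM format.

11:45

At the standard offset (UTC−06:00), 16:45 UTC − 6h = 10:45 Orax Standard Time standard time.
The standard-time date in Orax Standard Time, 22 November 2030, falls between 18 November 2030 and 14 March 2031, so daylight saving is in effect and Orax Standard Time is at UTC−05:00.
16:45 UTC − 5h = 11:45 local.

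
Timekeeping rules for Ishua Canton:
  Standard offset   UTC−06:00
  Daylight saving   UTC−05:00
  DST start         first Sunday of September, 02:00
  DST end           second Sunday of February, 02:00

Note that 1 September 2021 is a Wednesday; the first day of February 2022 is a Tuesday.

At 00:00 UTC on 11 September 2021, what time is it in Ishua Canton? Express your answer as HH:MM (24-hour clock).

19:00

1 September 2021 is a Wednesday, so the first Sunday is September 5.
1 February 2022 is a Tuesday, so the first Sunday is February 6 and the second is February 13.
At the standard offset (UTC−06:00), 00:00 UTC − 6h = 18:00 Ishua Canton standard time (rolling into the previous day, 10 September 2021).
The standard-time date in Ishua Canton, 10 September 2021, lies within the daylight-saving period (5 September 2021 – 13 February 2022), so Ishua Canton is on daylight time, UTC−05:00.
00:00 UTC − 5h = 19:00 local (rolling into the previous day, 10 September 2021).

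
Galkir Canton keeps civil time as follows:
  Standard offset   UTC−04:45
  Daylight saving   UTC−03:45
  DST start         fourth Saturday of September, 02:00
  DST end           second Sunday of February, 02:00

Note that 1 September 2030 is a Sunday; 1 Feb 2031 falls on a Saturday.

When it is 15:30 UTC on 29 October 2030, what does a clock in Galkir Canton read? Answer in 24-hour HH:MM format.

11:45

1 September 2030 is a Sunday, so the first Saturday is September 7 and the fourth is September 28.
1 February 2031 is a Saturday, so the first Sunday is February 2 and the second is February 9.
At the standard offset (UTC−04:45), 15:30 UTC − 4h45m = 10:45 Galkir Canton standard time.
The standard-time date in Galkir Canton, 29 October 2030, lies within the daylight-saving period (28 September 2030 – 9 February 2031), so Galkir Canton is on daylight time, UTC−03:45.
15:30 UTC − 3h45m = 11:45 local.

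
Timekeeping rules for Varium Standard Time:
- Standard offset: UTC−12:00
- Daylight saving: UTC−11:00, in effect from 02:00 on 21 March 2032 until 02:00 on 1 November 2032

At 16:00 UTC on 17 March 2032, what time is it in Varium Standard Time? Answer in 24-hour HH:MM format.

04:00

At the standard offset (UTC−12:00), 16:00 UTC − 12h = 04:00 Varium Standard Time standard time.
The standard-time date in Varium Standard Time, 17 March 2032, does not fall between 21 March and 1 November, so daylight saving is not in effect and Varium Standard Time is at UTC−12:00.
16:00 UTC − 12h = 04:00 local.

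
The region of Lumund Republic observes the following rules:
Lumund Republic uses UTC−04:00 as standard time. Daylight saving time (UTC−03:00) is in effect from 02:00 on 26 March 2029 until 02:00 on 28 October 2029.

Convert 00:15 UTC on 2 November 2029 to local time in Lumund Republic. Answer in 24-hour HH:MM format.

At the standard offset (UTC−04:00), 00:15 UTC − 4h = 20:15 Lumund Republic standard time (rolling into the previous day, 1 November 2029).
The standard-time date in Lumund Republic, 1 November 2029, does not fall between 26 March and 28 October, so daylight saving is not in effect and Lumund Republic is at UTC−04:00.
00:15 UTC − 4h = 20:15 local (rolling into the previous day, 1 November 2029).

20:15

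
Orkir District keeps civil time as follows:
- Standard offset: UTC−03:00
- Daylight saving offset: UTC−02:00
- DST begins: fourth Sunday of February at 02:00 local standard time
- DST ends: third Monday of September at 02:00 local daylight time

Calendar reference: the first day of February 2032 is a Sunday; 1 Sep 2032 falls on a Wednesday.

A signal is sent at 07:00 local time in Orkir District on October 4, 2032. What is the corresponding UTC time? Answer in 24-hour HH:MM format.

1 February 2032 is a Sunday, so the first Sunday is February 1 and the fourth is February 22.
1 September 2032 is a Wednesday, so the first Monday is September 6 and the third is September 20.
October 4, 2032 does not fall between 22 February and 20 September, so daylight saving is not in effect and Orkir District is at UTC−03:00.
07:00 local + 3h = 10:00 UTC.

10:00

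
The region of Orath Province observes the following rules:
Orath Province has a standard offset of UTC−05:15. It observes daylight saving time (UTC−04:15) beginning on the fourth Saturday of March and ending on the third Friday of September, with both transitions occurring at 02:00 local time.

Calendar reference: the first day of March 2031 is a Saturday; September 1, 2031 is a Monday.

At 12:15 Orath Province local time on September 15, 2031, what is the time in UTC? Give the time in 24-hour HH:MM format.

16:30

1 March 2031 is a Saturday, so the first Saturday is March 1 and the fourth is March 22.
1 September 2031 is a Monday, so the first Friday is September 5 and the third is September 19.
September 15, 2031 falls between 22 March and 19 September, so daylight saving is in effect and Orath Province is at UTC−04:15.
12:15 local + 4h15m = 16:30 UTC.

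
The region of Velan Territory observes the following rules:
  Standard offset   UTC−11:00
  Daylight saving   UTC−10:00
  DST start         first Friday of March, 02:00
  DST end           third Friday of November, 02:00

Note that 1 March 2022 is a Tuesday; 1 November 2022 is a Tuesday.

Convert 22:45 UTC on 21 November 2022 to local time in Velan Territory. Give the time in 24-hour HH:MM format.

1 March 2022 is a Tuesday, so the first Friday is March 4.
1 November 2022 is a Tuesday, so the first Friday is November 4 and the third is November 18.
At the standard offset (UTC−11:00), 22:45 UTC − 11h = 11:45 Velan Territory standard time.
Daylight saving runs 4 March – 18 November; the standard-time date in Velan Territory, 21 November 2022, is outside that window, so Velan Territory is on standard time at UTC−11:00.
22:45 UTC − 11h = 11:45 local.

11:45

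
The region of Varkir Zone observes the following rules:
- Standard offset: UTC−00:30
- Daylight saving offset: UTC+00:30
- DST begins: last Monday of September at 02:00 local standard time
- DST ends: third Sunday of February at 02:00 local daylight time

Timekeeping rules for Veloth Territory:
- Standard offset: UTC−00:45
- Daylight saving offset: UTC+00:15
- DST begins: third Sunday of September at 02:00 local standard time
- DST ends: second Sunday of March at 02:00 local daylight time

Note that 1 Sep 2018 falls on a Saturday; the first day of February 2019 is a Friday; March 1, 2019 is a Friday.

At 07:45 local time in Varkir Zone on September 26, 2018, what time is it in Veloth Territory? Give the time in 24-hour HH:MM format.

1 September 2018 is a Saturday, so Mondays fall on 3, 10, 17, 24; the last is September 24.
1 February 2019 is a Friday, so the first Sunday is February 3 and the third is February 17.
September 26, 2018 falls between 24 September 2018 and 17 February 2019, so daylight saving is in effect and Varkir Zone is at UTC+00:30.
07:45 Varkir Zone − 0h30m = 07:15 UTC.
1 September 2018 is a Saturday, so the first Sunday is September 2 and the third is September 16.
1 March 2019 is a Friday, so the first Sunday is March 3 and the second is March 10.
At the standard offset (UTC−00:45), 07:15 UTC − 0h45m = 06:30 Veloth Territory standard time.
The standard-time date in Veloth Territory, September 26, 2018, falls between 16 September 2018 and 10 March 2019, so daylight saving is in effect and Veloth Territory is at UTC+00:15.
07:15 UTC + 0h15m = 07:30 Veloth Territory.

07:30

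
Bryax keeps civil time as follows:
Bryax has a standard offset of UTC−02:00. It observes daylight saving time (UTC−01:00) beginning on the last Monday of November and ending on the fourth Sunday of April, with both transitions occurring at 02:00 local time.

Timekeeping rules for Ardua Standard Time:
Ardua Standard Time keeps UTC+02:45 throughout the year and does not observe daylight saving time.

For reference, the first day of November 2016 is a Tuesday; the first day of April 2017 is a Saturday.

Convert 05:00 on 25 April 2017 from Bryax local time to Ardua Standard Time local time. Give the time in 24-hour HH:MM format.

09:45

1 November 2016 is a Tuesday, so Mondays fall on 7, 14, 21, 28; the last is November 28.
1 April 2017 is a Saturday, so the first Sunday is April 2 and the fourth is April 23.
25 April 2017 does not fall between 28 November 2016 and 23 April 2017, so daylight saving is not in effect and Bryax is at UTC−02:00.
05:00 Bryax + 2h = 07:00 UTC.
Ardua Standard Time has no daylight saving, so its offset is UTC+02:45 year-round.
07:00 UTC + 2h45m = 09:45 Ardua Standard Time.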